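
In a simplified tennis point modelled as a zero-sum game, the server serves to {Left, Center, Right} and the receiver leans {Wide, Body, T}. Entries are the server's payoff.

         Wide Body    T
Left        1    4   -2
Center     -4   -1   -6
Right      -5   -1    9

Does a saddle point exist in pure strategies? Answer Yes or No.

No

Row minima: Left → -2, Center → -6, Right → -5; maximin = -2.
Column maxima: Wide → 1, Body → 4, T → 9; minimax = 1.
-2 ≠ 1, so no pure-strategy equilibrium exists.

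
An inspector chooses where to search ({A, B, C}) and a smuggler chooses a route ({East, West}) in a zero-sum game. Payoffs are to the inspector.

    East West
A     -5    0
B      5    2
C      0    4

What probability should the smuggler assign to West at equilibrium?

5/7

Row minima: A → -5, B → 2, C → 0; maximin = 2.
Column maxima: East → 5, West → 4; minimax = 4.
2 ≠ 4, so there is no saddle point; optimal play is mixed.
A is strictly dominated by B, so the inspector never plays it.
On the remaining 2×2 (B, C vs East, West):
Let the inspector play B with probability p. Expected payoff against East: 5p + 0(1−p) = 5p; against West: 2p + 4(1−p) = −2p + 4.
Setting these equal: 5p = −2p + 4 ⇒ 7p = 4 ⇒ p = 4/7, and the value is (5)·(4/7) = 20/7.
For the smuggler: with q = P(East), equating B's and C's payoffs gives 3q + 2 = −4q + 4 ⇒ q = 2/7.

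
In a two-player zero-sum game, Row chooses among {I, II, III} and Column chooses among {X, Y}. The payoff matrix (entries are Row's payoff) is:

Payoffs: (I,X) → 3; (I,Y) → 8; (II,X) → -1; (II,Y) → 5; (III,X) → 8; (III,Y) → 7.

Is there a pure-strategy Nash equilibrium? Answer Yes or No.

No

Row minima: I → 3, II → -1, III → 7; maximin = 7.
Column maxima: X → 8, Y → 8; minimax = 8.
7 ≠ 8, so no pure-strategy equilibrium exists.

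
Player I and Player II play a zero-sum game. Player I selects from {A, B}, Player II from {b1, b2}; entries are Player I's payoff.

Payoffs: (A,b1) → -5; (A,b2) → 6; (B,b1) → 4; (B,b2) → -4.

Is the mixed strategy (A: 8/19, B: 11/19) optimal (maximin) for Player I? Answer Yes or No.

Yes

Against b1 this mix gives (8/19)·(-5) + (11/19)·4 = 4/19.
Against b2 this mix gives (8/19)·6 + (11/19)·(-4) = 4/19.
All of Player II's active replies (b1, b2) yield 4/19, and no column does worse for Player I. The mix makes Player II indifferent and guarantees 4/19, so it is optimal.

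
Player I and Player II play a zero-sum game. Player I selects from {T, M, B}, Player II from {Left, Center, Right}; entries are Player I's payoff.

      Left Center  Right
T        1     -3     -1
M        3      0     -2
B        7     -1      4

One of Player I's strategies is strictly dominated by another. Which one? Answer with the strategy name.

T

B gives a strictly higher payoff than T against every column: 7 > 1, -1 > -3, 4 > -1.
So T is strictly dominated and Player I never plays it.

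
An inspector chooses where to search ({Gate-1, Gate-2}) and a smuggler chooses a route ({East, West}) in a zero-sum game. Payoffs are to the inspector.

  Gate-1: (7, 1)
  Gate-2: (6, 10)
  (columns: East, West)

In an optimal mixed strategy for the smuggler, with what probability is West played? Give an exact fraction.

Row minima: Gate-1 → 1, Gate-2 → 6; maximin = 6.
Column maxima: East → 7, West → 10; minimax = 7.
6 ≠ 7, so there is no saddle point; optimal play is mixed.
Let the inspector play Gate-1 with probability p. Expected payoff against East: 7p + 6(1−p) = p + 6; against West: 1p + 10(1−p) = −9p + 10.
Setting these equal: p + 6 = −9p + 10 ⇒ 10p = 4 ⇒ p = 2/5, and the value is (1)·(2/5) + 6 = 32/5.
For the smuggler: with q = P(East), equating Gate-1's and Gate-2's payoffs gives 6q + 1 = −4q + 10 ⇒ q = 9/10.

1/10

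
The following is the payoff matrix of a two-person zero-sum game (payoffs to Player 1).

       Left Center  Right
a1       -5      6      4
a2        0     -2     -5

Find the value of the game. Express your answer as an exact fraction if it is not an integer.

Row minima: a1 → -5, a2 → -5; maximin = -5.
Column maxima: Left → 0, Center → 6, Right → 4; minimax = 0.
-5 ≠ 0, so there is no saddle point; optimal play is mixed.
Center is strictly dominated by Right (it gives Player 1 strictly more in every row), so Player 2 never plays it.
On the remaining 2×2 (a1, a2 vs Left, Right):
Let Player 1 play a1 with probability p. Expected payoff against Left: (-5)p + 0(1−p) = −5p; against Right: 4p + (-5)(1−p) = 9p − 5.
Setting these equal: −5p = 9p − 5 ⇒ −14p = -5 ⇒ p = 5/14, and the value is (-5)·(5/14) = -25/14.
For Player 2: with q = P(Left), equating a1's and a2's payoffs gives −9q + 4 = 5q − 5 ⇒ q = 9/14.

-25/14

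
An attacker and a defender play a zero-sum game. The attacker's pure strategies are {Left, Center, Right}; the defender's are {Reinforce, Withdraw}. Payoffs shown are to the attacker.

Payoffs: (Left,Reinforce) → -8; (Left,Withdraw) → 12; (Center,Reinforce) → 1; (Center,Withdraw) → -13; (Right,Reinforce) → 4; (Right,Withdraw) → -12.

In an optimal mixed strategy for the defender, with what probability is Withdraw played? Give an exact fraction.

Row minima: Left → -8, Center → -13, Right → -12; maximin = -8.
Column maxima: Reinforce → 4, Withdraw → 12; minimax = 4.
-8 ≠ 4, so there is no saddle point; optimal play is mixed.
Center is strictly dominated by Right, so the attacker never plays it.
On the remaining 2×2 (Left, Right vs Reinforce, Withdraw):
Let the attacker play Left with probability p. Expected payoff against Reinforce: (-8)p + 4(1−p) = −12p + 4; against Withdraw: 12p + (-12)(1−p) = 24p − 12.
Setting these equal: −12p + 4 = 24p − 12 ⇒ −36p = -16 ⇒ p = 4/9, and the value is (-12)·(4/9) + 4 = -4/3.
For the defender: with q = P(Reinforce), equating Left's and Right's payoffs gives −20q + 12 = 16q − 12 ⇒ q = 2/3.

1/3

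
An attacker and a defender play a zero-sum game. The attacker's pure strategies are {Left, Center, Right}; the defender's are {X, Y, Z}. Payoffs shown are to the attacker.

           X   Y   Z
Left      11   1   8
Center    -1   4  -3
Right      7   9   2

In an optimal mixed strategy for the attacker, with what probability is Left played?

Row minima: Left → 1, Center → -3, Right → 2; maximin = 2.
Column maxima: X → 11, Y → 9, Z → 8; minimax = 8.
2 ≠ 8, so there is no saddle point; optimal play is mixed.
Center is strictly dominated by Right, so the attacker never plays it.
X is strictly dominated by Z (it gives the attacker strictly more in every row), so the defender never plays it.
On the remaining 2×2 (Left, Right vs Y, Z):
Let the attacker play Left with probability p. Expected payoff against Y: 1p + 9(1−p) = −8p + 9; against Z: 8p + 2(1−p) = 6p + 2.
Setting these equal: −8p + 9 = 6p + 2 ⇒ −14p = -7 ⇒ p = 1/2, and the value is (-8)·(1/2) + 9 = 5.
For the defender: with q = P(Y), equating Left's and Right's payoffs gives −7q + 8 = 7q + 2 ⇒ q = 3/7.

1/2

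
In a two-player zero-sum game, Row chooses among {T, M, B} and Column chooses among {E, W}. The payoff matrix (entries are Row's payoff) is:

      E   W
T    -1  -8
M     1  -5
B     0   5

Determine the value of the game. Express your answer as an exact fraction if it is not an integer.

Row minima: T → -8, M → -5, B → 0; maximin = 0.
Column maxima: E → 1, W → 5; minimax = 1.
0 ≠ 1, so there is no saddle point; optimal play is mixed.
T is strictly dominated by M, so Row never plays it.
On the remaining 2×2 (M, B vs E, W):
Let Row play M with probability p. Expected payoff against E: 1p + 0(1−p) = p; against W: (-5)p + 5(1−p) = −10p + 5.
Setting these equal: p = −10p + 5 ⇒ 11p = 5 ⇒ p = 5/11, and the value is (1)·(5/11) = 5/11.
For Column: with q = P(E), equating M's and B's payoffs gives 6q − 5 = −5q + 5 ⇒ q = 10/11.

5/11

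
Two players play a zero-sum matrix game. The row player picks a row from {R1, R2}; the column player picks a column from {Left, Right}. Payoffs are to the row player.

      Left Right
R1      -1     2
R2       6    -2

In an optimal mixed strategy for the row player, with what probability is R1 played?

Row minima: R1 → -1, R2 → -2; maximin = -1.
Column maxima: Left → 6, Right → 2; minimax = 2.
-1 ≠ 2, so there is no saddle point; optimal play is mixed.
Let the row player play R1 with probability p. Expected payoff against Left: (-1)p + 6(1−p) = −7p + 6; against Right: 2p + (-2)(1−p) = 4p − 2.
Setting these equal: −7p + 6 = 4p − 2 ⇒ −11p = -8 ⇒ p = 8/11, and the value is (-7)·(8/11) + 6 = 10/11.
For the column player: with q = P(Left), equating R1's and R2's payoffs gives −3q + 2 = 8q − 2 ⇒ q = 4/11.

8/11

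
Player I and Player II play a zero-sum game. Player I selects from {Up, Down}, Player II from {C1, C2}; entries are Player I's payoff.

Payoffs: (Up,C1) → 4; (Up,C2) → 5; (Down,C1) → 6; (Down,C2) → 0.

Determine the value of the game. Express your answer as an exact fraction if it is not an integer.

Row minima: Up → 4, Down → 0; maximin = 4.
Column maxima: C1 → 6, C2 → 5; minimax = 5.
4 ≠ 5, so there is no saddle point; optimal play is mixed.
Let Player I play Up with probability p. Expected payoff against C1: 4p + 6(1−p) = −2p + 6; against C2: 5p + 0(1−p) = 5p.
Setting these equal: −2p + 6 = 5p ⇒ −7p = -6 ⇒ p = 6/7, and the value is (-2)·(6/7) + 6 = 30/7.
For Player II: with q = P(C1), equating Up's and Down's payoffs gives −q + 5 = 6q ⇒ q = 5/7.

30/7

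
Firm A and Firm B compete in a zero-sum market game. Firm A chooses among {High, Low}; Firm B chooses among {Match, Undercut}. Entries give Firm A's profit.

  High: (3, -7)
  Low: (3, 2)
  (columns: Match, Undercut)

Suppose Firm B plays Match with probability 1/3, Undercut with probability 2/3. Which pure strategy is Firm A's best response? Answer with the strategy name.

Expected payoff of High: (1/3)·3 + (2/3)·(-7) = -11/3.
Expected payoff of Low: (1/3)·3 + (2/3)·2 = 7/3.
The largest is 7/3, so Firm A's best response is Low.

Low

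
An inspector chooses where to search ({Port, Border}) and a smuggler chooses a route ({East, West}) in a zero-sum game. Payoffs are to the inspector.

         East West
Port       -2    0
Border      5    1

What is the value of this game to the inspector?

Row minima: Port → -2, Border → 1; maximin = 1.
Column maxima: East → 5, West → 1; minimax = 1.
Since maximin = minimax = 1, there is a saddle point and the value is 1.

1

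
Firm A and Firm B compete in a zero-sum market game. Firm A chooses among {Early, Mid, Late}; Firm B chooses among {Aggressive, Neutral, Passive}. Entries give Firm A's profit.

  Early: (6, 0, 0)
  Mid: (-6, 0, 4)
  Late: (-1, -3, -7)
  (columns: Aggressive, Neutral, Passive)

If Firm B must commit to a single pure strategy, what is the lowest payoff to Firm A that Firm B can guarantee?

Column maxima: Aggressive → 6, Neutral → 0, Passive → 4.
The smallest of these is 0.

0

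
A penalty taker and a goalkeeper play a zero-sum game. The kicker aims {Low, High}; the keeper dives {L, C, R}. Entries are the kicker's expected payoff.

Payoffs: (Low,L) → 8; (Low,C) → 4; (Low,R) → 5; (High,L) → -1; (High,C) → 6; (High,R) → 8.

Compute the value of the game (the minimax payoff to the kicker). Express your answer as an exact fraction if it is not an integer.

Row minima: Low → 4, High → -1; maximin = 4.
Column maxima: L → 8, C → 6, R → 8; minimax = 6.
4 ≠ 6, so there is no saddle point; optimal play is mixed.
R is strictly dominated by C (it gives the kicker strictly more in every row), so the keeper never plays it.
On the remaining 2×2 (Low, High vs L, C):
Let the kicker play Low with probability p. Expected payoff against L: 8p + (-1)(1−p) = 9p − 1; against C: 4p + 6(1−p) = −2p + 6.
Setting these equal: 9p − 1 = −2p + 6 ⇒ 11p = 7 ⇒ p = 7/11, and the value is (9)·(7/11) − 1 = 52/11.
For the keeper: with q = P(L), equating Low's and High's payoffs gives 4q + 4 = −7q + 6 ⇒ q = 2/11.

52/11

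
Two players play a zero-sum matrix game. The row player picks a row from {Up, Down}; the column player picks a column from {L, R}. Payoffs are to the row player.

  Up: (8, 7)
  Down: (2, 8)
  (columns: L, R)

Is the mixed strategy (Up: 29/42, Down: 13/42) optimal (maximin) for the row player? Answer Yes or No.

Against L this mix gives (29/42)·8 + (13/42)·2 = 43/7.
Against R this mix gives (29/42)·7 + (13/42)·8 = 307/42.
The column player will play L, holding the row player to 43/7. Shifting weight toward the row that does better against L would raise this floor (the equalizing mix achieves 50/7 against both L and R), so the proposed strategy is not optimal.

No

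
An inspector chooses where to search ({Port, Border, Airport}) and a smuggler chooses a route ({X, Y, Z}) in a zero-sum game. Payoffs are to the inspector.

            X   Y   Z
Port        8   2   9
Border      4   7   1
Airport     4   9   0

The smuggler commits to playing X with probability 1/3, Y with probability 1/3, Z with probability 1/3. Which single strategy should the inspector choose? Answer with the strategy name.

Port

Expected payoff of Port: (1/3)·8 + (1/3)·2 + (1/3)·9 = 19/3.
Expected payoff of Border: (1/3)·4 + (1/3)·7 + (1/3)·1 = 4.
Expected payoff of Airport: (1/3)·4 + (1/3)·9 + (1/3)·0 = 13/3.
The largest is 19/3, so the inspector's best response is Port.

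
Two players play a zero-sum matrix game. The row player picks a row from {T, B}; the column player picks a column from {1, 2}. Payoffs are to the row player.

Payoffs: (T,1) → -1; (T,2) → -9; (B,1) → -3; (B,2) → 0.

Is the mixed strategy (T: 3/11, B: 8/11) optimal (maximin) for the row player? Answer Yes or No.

Yes

Against 1 this mix gives (3/11)·(-1) + (8/11)·(-3) = -27/11.
Against 2 this mix gives (3/11)·(-9) + (8/11)·0 = -27/11.
All of the column player's active replies (1, 2) yield -27/11, and no column does worse for the row player. The mix makes the column player indifferent and guarantees -27/11, so it is optimal.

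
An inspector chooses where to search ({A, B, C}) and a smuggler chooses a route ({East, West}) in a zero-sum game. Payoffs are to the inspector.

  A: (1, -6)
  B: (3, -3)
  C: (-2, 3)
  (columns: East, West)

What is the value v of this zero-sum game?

3/11

Row minima: A → -6, B → -3, C → -2; maximin = -2.
Column maxima: East → 3, West → 3; minimax = 3.
-2 ≠ 3, so there is no saddle point; optimal play is mixed.
A is strictly dominated by B, so the inspector never plays it.
On the remaining 2×2 (B, C vs East, West):
Let the inspector play B with probability p. Expected payoff against East: 3p + (-2)(1−p) = 5p − 2; against West: (-3)p + 3(1−p) = −6p + 3.
Setting these equal: 5p − 2 = −6p + 3 ⇒ 11p = 5 ⇒ p = 5/11, and the value is (5)·(5/11) − 2 = 3/11.
For the smuggler: with q = P(East), equating B's and C's payoffs gives 6q − 3 = −5q + 3 ⇒ q = 6/11.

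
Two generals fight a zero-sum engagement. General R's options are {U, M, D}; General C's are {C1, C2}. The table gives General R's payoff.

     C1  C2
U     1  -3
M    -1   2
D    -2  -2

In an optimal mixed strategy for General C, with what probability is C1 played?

Row minima: U → -3, M → -1, D → -2; maximin = -1.
Column maxima: C1 → 1, C2 → 2; minimax = 1.
-1 ≠ 1, so there is no saddle point; optimal play is mixed.
D is strictly dominated by M, so General R never plays it.
On the remaining 2×2 (U, M vs C1, C2):
Let General R play U with probability p. Expected payoff against C1: 1p + (-1)(1−p) = 2p − 1; against C2: (-3)p + 2(1−p) = −5p + 2.
Setting these equal: 2p − 1 = −5p + 2 ⇒ 7p = 3 ⇒ p = 3/7, and the value is (2)·(3/7) − 1 = -1/7.
For General C: with q = P(C1), equating U's and M's payoffs gives 4q − 3 = −3q + 2 ⇒ q = 5/7.

5/7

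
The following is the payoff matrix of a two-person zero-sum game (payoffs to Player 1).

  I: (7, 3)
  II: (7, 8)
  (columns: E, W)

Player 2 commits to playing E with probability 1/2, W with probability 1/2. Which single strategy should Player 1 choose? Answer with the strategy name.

Expected payoff of I: (1/2)·7 + (1/2)·3 = 5.
Expected payoff of II: (1/2)·7 + (1/2)·8 = 15/2.
The largest is 15/2, so Player 1's best response is II.

II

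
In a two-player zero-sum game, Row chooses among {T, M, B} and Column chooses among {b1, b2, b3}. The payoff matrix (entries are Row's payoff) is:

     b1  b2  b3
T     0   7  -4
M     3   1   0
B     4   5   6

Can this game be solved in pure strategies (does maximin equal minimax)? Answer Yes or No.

Yes

Row minima: T → -4, M → 0, B → 4; maximin = 4.
Column maxima: b1 → 4, b2 → 7, b3 → 6; minimax = 4.
maximin = minimax = 4, so a saddle point exists.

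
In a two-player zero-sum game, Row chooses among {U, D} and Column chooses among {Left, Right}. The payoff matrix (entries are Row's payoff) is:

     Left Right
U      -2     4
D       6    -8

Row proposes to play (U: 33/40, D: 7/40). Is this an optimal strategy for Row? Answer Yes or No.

Against Left this mix gives (33/40)·(-2) + (7/40)·6 = -3/5.
Against Right this mix gives (33/40)·4 + (7/40)·(-8) = 19/10.
Column will play Left, holding Row to -3/5. Shifting weight toward the row that does better against Left would raise this floor (the equalizing mix achieves 2/5 against both Left and Right), so the proposed strategy is not optimal.

No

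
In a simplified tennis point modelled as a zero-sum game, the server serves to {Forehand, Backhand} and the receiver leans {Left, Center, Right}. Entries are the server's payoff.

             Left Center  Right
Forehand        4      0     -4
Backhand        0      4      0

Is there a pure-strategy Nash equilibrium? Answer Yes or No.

Yes

Row minima: Forehand → -4, Backhand → 0; maximin = 0.
Column maxima: Left → 4, Center → 4, Right → 0; minimax = 0.
maximin = minimax = 0, so a saddle point exists.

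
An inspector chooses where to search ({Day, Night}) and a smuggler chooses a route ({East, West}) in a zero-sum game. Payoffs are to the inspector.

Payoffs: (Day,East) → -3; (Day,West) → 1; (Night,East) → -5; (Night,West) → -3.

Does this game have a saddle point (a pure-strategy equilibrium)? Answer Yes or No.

Row minima: Day → -3, Night → -5; maximin = -3.
Column maxima: East → -3, West → 1; minimax = -3.
maximin = minimax = -3, so a saddle point exists.

Yes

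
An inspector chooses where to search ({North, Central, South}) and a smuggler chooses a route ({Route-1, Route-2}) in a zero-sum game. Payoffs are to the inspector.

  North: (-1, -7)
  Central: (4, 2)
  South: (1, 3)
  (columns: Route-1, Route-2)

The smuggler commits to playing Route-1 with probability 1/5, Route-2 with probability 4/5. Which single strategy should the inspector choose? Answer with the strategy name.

Expected payoff of North: (1/5)·(-1) + (4/5)·(-7) = -29/5.
Expected payoff of Central: (1/5)·4 + (4/5)·2 = 12/5.
Expected payoff of South: (1/5)·1 + (4/5)·3 = 13/5.
The largest is 13/5, so the inspector's best response is South.

South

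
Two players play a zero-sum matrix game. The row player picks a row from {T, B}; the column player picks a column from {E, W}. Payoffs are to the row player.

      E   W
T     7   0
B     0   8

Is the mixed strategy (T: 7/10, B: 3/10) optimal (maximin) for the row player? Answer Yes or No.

Against E this mix gives (7/10)·7 + (3/10)·0 = 49/10.
Against W this mix gives (7/10)·0 + (3/10)·8 = 12/5.
The column player will play W, holding the row player to 12/5. Shifting weight toward the row that does better against W would raise this floor (the equalizing mix achieves 56/15 against both W and E), so the proposed strategy is not optimal.

No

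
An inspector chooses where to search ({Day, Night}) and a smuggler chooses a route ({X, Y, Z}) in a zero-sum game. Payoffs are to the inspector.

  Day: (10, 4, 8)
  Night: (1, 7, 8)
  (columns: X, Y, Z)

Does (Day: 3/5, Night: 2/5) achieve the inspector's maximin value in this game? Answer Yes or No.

Against X this mix gives (3/5)·10 + (2/5)·1 = 32/5.
Against Y this mix gives (3/5)·4 + (2/5)·7 = 26/5.
Against Z this mix gives (3/5)·8 + (2/5)·8 = 8.
The smuggler will play Y, holding the inspector to 26/5. Shifting weight toward the row that does better against Y would raise this floor (the equalizing mix achieves 11/2 against both Y and X), so the proposed strategy is not optimal.

No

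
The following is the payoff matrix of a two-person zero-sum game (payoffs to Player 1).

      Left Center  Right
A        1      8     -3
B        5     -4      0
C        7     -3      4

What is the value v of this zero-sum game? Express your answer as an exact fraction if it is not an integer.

23/18

Row minima: A → -3, B → -4, C → -3; maximin = -3.
Column maxima: Left → 7, Center → 8, Right → 4; minimax = 4.
-3 ≠ 4, so there is no saddle point; optimal play is mixed.
B is strictly dominated by C, so Player 1 never plays it.
Left is strictly dominated by Right (it gives Player 1 strictly more in every row), so Player 2 never plays it.
On the remaining 2×2 (A, C vs Center, Right):
Let Player 1 play A with probability p. Expected payoff against Center: 8p + (-3)(1−p) = 11p − 3; against Right: (-3)p + 4(1−p) = −7p + 4.
Setting these equal: 11p − 3 = −7p + 4 ⇒ 18p = 7 ⇒ p = 7/18, and the value is (11)·(7/18) − 3 = 23/18.
For Player 2: with q = P(Center), equating A's and C's payoffs gives 11q − 3 = −7q + 4 ⇒ q = 7/18.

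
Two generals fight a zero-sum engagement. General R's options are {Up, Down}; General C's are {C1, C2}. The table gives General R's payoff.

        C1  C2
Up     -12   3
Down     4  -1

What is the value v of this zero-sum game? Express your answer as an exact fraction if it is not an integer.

Row minima: Up → -12, Down → -1; maximin = -1.
Column maxima: C1 → 4, C2 → 3; minimax = 3.
-1 ≠ 3, so there is no saddle point; optimal play is mixed.
Let General R play Up with probability p. Expected payoff against C1: (-12)p + 4(1−p) = −16p + 4; against C2: 3p + (-1)(1−p) = 4p − 1.
Setting these equal: −16p + 4 = 4p − 1 ⇒ −20p = -5 ⇒ p = 1/4, and the value is (-16)·(1/4) + 4 = 0.
For General C: with q = P(C1), equating Up's and Down's payoffs gives −15q + 3 = 5q − 1 ⇒ q = 1/5.

0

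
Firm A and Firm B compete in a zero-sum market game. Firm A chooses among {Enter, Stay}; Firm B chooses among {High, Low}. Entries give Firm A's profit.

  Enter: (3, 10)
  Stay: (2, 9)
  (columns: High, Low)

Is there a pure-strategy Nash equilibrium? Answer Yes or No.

Row minima: Enter → 3, Stay → 2; maximin = 3.
Column maxima: High → 3, Low → 10; minimax = 3.
maximin = minimax = 3, so a saddle point exists.

Yes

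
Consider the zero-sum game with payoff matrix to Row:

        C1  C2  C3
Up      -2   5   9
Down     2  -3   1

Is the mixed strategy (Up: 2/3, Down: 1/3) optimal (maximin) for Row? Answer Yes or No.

No

Against C1 this mix gives (2/3)·(-2) + (1/3)·2 = -2/3.
Against C2 this mix gives (2/3)·5 + (1/3)·(-3) = 7/3.
Against C3 this mix gives (2/3)·9 + (1/3)·1 = 19/3.
Column will play C1, holding Row to -2/3. Shifting weight toward the row that does better against C1 would raise this floor (the equalizing mix achieves 1/3 against both C1 and C2), so the proposed strategy is not optimal.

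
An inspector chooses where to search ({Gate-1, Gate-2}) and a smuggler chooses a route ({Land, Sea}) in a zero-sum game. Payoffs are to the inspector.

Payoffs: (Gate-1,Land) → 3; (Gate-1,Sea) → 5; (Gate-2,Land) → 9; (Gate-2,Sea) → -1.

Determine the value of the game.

4

Row minima: Gate-1 → 3, Gate-2 → -1; maximin = 3.
Column maxima: Land → 9, Sea → 5; minimax = 5.
3 ≠ 5, so there is no saddle point; optimal play is mixed.
Let the inspector play Gate-1 with probability p. Expected payoff against Land: 3p + 9(1−p) = −6p + 9; against Sea: 5p + (-1)(1−p) = 6p − 1.
Setting these equal: −6p + 9 = 6p − 1 ⇒ −12p = -10 ⇒ p = 5/6, and the value is (-6)·(5/6) + 9 = 4.
For the smuggler: with q = P(Land), equating Gate-1's and Gate-2's payoffs gives −2q + 5 = 10q − 1 ⇒ q = 1/2.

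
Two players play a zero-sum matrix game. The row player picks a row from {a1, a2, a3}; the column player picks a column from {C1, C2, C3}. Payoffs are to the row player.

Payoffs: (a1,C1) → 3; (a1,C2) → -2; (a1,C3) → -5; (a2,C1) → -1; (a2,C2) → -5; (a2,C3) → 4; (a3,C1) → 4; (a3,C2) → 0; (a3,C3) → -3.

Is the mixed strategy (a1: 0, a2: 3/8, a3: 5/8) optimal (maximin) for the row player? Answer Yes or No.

Against C1 this mix gives (3/8)·(-1) + (5/8)·4 = 17/8.
Against C2 this mix gives (3/8)·(-5) + (5/8)·0 = -15/8.
Against C3 this mix gives (3/8)·4 + (5/8)·(-3) = -3/8.
The column player will play C2, holding the row player to -15/8. Shifting weight toward the row that does better against C2 would raise this floor (the equalizing mix achieves -5/4 against both C2 and C3), so the proposed strategy is not optimal.

No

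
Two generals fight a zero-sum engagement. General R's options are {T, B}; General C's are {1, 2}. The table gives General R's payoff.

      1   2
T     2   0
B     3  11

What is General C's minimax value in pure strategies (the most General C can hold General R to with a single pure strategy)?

Column maxima: 1 → 3, 2 → 11.
The smallest of these is 3.

3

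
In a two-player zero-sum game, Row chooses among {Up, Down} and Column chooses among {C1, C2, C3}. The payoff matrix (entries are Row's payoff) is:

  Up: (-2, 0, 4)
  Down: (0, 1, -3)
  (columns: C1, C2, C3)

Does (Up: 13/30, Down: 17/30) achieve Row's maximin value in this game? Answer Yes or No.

Against C1 this mix gives (13/30)·(-2) + (17/30)·0 = -13/15.
Against C2 this mix gives (13/30)·0 + (17/30)·1 = 17/30.
Against C3 this mix gives (13/30)·4 + (17/30)·(-3) = 1/30.
Column will play C1, holding Row to -13/15. Shifting weight toward the row that does better against C1 would raise this floor (the equalizing mix achieves -2/3 against both C1 and C3), so the proposed strategy is not optimal.

No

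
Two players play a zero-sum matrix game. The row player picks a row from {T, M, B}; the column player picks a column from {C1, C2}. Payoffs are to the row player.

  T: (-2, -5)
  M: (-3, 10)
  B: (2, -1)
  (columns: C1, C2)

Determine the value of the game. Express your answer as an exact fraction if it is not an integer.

17/16

Row minima: T → -5, M → -3, B → -1; maximin = -1.
Column maxima: C1 → 2, C2 → 10; minimax = 2.
-1 ≠ 2, so there is no saddle point; optimal play is mixed.
T is strictly dominated by B, so the row player never plays it.
On the remaining 2×2 (M, B vs C1, C2):
Let the row player play M with probability p. Expected payoff against C1: (-3)p + 2(1−p) = −5p + 2; against C2: 10p + (-1)(1−p) = 11p − 1.
Setting these equal: −5p + 2 = 11p − 1 ⇒ −16p = -3 ⇒ p = 3/16, and the value is (-5)·(3/16) + 2 = 17/16.
For the column player: with q = P(C1), equating M's and B's payoffs gives −13q + 10 = 3q − 1 ⇒ q = 11/16.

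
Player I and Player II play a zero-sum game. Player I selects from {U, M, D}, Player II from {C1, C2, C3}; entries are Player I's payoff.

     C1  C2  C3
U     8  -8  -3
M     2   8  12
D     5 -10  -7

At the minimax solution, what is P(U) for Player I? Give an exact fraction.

3/11

Row minima: U → -8, M → 2, D → -10; maximin = 2.
Column maxima: C1 → 8, C2 → 8, C3 → 12; minimax = 8.
2 ≠ 8, so there is no saddle point; optimal play is mixed.
D is strictly dominated by U, so Player I never plays it.
C3 is strictly dominated by C2 (it gives Player I strictly more in every row), so Player II never plays it.
On the remaining 2×2 (U, M vs C1, C2):
Let Player I play U with probability p. Expected payoff against C1: 8p + 2(1−p) = 6p + 2; against C2: (-8)p + 8(1−p) = −16p + 8.
Setting these equal: 6p + 2 = −16p + 8 ⇒ 22p = 6 ⇒ p = 3/11, and the value is (6)·(3/11) + 2 = 40/11.
For Player II: with q = P(C1), equating U's and M's payoffs gives 16q − 8 = −6q + 8 ⇒ q = 8/11.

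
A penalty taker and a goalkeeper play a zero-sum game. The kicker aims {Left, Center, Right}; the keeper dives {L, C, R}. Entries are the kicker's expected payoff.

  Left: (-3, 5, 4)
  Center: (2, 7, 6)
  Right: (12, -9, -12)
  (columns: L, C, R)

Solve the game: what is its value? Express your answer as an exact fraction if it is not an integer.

Row minima: Left → -3, Center → 2, Right → -12; maximin = 2.
Column maxima: L → 12, C → 7, R → 6; minimax = 6.
2 ≠ 6, so there is no saddle point; optimal play is mixed.
Left is strictly dominated by Center, so the kicker never plays it.
C is strictly dominated by R (it gives the kicker strictly more in every row), so the keeper never plays it.
On the remaining 2×2 (Center, Right vs L, R):
Let the kicker play Center with probability p. Expected payoff against L: 2p + 12(1−p) = −10p + 12; against R: 6p + (-12)(1−p) = 18p − 12.
Setting these equal: −10p + 12 = 18p − 12 ⇒ −28p = -24 ⇒ p = 6/7, and the value is (-10)·(6/7) + 12 = 24/7.
For the keeper: with q = P(L), equating Center's and Right's payoffs gives −4q + 6 = 24q − 12 ⇒ q = 9/14.

24/7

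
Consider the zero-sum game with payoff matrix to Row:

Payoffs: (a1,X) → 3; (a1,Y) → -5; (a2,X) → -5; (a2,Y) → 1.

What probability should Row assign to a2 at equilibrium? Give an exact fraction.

Row minima: a1 → -5, a2 → -5; maximin = -5.
Column maxima: X → 3, Y → 1; minimax = 1.
-5 ≠ 1, so there is no saddle point; optimal play is mixed.
Let Row play a1 with probability p. Expected payoff against X: 3p + (-5)(1−p) = 8p − 5; against Y: (-5)p + 1(1−p) = −6p + 1.
Setting these equal: 8p − 5 = −6p + 1 ⇒ 14p = 6 ⇒ p = 3/7, and the value is (8)·(3/7) − 5 = -11/7.
For Column: with q = P(X), equating a1's and a2's payoffs gives 8q − 5 = −6q + 1 ⇒ q = 3/7.

4/7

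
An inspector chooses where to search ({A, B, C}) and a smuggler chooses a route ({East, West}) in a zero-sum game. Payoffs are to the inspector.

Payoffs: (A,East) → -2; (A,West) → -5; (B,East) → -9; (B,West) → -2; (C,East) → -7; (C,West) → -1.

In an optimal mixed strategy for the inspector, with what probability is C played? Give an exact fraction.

Row minima: A → -5, B → -9, C → -7; maximin = -5.
Column maxima: East → -2, West → -1; minimax = -2.
-5 ≠ -2, so there is no saddle point; optimal play is mixed.
B is strictly dominated by C, so the inspector never plays it.
On the remaining 2×2 (A, C vs East, West):
Let the inspector play A with probability p. Expected payoff against East: (-2)p + (-7)(1−p) = 5p − 7; against West: (-5)p + (-1)(1−p) = −4p − 1.
Setting these equal: 5p − 7 = −4p − 1 ⇒ 9p = 6 ⇒ p = 2/3, and the value is (5)·(2/3) − 7 = -11/3.
For the smuggler: with q = P(East), equating A's and C's payoffs gives 3q − 5 = −6q − 1 ⇒ q = 4/9.

1/3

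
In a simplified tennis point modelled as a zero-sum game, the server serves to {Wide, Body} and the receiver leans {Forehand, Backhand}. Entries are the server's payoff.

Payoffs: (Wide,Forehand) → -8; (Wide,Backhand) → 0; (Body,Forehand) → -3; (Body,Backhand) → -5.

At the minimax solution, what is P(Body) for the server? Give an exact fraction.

Row minima: Wide → -8, Body → -5; maximin = -5.
Column maxima: Forehand → -3, Backhand → 0; minimax = -3.
-5 ≠ -3, so there is no saddle point; optimal play is mixed.
Let the server play Wide with probability p. Expected payoff against Forehand: (-8)p + (-3)(1−p) = −5p − 3; against Backhand: 0p + (-5)(1−p) = 5p − 5.
Setting these equal: −5p − 3 = 5p − 5 ⇒ −10p = -2 ⇒ p = 1/5, and the value is (-5)·(1/5) − 3 = -4.
For the receiver: with q = P(Forehand), equating Wide's and Body's payoffs gives −8q = 2q − 5 ⇒ q = 1/2.

4/5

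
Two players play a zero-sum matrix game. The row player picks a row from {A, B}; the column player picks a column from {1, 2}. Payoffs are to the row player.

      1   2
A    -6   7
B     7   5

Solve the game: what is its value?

79/15

Row minima: A → -6, B → 5; maximin = 5.
Column maxima: 1 → 7, 2 → 7; minimax = 7.
5 ≠ 7, so there is no saddle point; optimal play is mixed.
Let the row player play A with probability p. Expected payoff against 1: (-6)p + 7(1−p) = −13p + 7; against 2: 7p + 5(1−p) = 2p + 5.
Setting these equal: −13p + 7 = 2p + 5 ⇒ −15p = -2 ⇒ p = 2/15, and the value is (-13)·(2/15) + 7 = 79/15.
For the column player: with q = P(1), equating A's and B's payoffs gives −13q + 7 = 2q + 5 ⇒ q = 2/15.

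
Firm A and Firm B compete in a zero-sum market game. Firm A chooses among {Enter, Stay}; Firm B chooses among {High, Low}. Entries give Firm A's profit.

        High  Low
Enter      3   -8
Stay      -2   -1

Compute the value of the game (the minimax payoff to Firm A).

Row minima: Enter → -8, Stay → -2; maximin = -2.
Column maxima: High → 3, Low → -1; minimax = -1.
-2 ≠ -1, so there is no saddle point; optimal play is mixed.
Let Firm A play Enter with probability p. Expected payoff against High: 3p + (-2)(1−p) = 5p − 2; against Low: (-8)p + (-1)(1−p) = −7p − 1.
Setting these equal: 5p − 2 = −7p − 1 ⇒ 12p = 1 ⇒ p = 1/12, and the value is (5)·(1/12) − 2 = -19/12.
For Firm B: with q = P(High), equating Enter's and Stay's payoffs gives 11q − 8 = −q − 1 ⇒ q = 7/12.

-19/12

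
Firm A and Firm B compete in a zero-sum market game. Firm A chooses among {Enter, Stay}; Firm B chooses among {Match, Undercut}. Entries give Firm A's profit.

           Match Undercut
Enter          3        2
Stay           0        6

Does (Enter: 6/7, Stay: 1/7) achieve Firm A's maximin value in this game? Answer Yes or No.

Yes

Against Match this mix gives (6/7)·3 + (1/7)·0 = 18/7.
Against Undercut this mix gives (6/7)·2 + (1/7)·6 = 18/7.
All of Firm B's active replies (Match, Undercut) yield 18/7, and no column does worse for Firm A. The mix makes Firm B indifferent and guarantees 18/7, so it is optimal.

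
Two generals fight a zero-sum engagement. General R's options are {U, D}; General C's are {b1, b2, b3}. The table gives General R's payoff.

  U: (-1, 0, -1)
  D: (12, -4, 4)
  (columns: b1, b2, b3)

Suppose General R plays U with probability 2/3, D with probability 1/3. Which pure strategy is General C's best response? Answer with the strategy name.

b2

If General C plays b1, General R's expected payoff is (2/3)·(-1) + (1/3)·12 = 10/3.
If General C plays b2, General R's expected payoff is (2/3)·0 + (1/3)·(-4) = -4/3.
If General C plays b3, General R's expected payoff is (2/3)·(-1) + (1/3)·4 = 2/3.
General C minimizes General R's payoff; the smallest is -4/3, so the best response is b2.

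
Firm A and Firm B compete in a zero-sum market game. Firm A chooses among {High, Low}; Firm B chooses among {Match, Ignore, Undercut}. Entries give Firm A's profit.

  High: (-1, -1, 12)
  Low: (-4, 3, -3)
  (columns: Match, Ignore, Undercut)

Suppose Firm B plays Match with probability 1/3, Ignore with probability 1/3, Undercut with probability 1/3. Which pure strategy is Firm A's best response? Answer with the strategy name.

High

Expected payoff of High: (1/3)·(-1) + (1/3)·(-1) + (1/3)·12 = 10/3.
Expected payoff of Low: (1/3)·(-4) + (1/3)·3 + (1/3)·(-3) = -4/3.
The largest is 10/3, so Firm A's best response is High.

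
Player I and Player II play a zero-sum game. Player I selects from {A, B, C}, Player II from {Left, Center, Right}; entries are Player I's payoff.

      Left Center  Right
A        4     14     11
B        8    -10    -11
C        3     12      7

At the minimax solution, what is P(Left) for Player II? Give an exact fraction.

11/13

Row minima: A → 4, B → -11, C → 3; maximin = 4.
Column maxima: Left → 8, Center → 14, Right → 11; minimax = 8.
4 ≠ 8, so there is no saddle point; optimal play is mixed.
C is strictly dominated by A, so Player I never plays it.
Center is strictly dominated by Right (it gives Player I strictly more in every row), so Player II never plays it.
On the remaining 2×2 (A, B vs Left, Right):
Let Player I play A with probability p. Expected payoff against Left: 4p + 8(1−p) = −4p + 8; against Right: 11p + (-11)(1−p) = 22p − 11.
Setting these equal: −4p + 8 = 22p − 11 ⇒ −26p = -19 ⇒ p = 19/26, and the value is (-4)·(19/26) + 8 = 66/13.
For Player II: with q = P(Left), equating A's and B's payoffs gives −7q + 11 = 19q − 11 ⇒ q = 11/13.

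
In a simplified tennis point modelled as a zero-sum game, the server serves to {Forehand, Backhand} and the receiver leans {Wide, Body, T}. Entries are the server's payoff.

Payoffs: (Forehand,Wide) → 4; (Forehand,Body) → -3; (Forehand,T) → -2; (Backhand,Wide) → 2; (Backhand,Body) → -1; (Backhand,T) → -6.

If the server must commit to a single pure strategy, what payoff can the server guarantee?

-3

Row minima: Forehand → -3, Backhand → -6.
The best of these is -3.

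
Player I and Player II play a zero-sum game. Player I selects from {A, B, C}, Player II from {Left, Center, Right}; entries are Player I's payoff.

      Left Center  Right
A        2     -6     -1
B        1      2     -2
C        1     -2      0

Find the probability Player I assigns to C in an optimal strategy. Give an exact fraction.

2/3

Row minima: A → -6, B → -2, C → -2; maximin = -2.
Column maxima: Left → 2, Center → 2, Right → 0; minimax = 0.
-2 ≠ 0, so there is no saddle point; optimal play is mixed.
Left is strictly dominated by Right (it gives Player I strictly more in every row), so Player II never plays it.
With Left eliminated, A is strictly dominated by C (C gives Player I strictly more in every remaining column), so Player I never plays it.
On the remaining 2×2 (B, C vs Center, Right):
Let Player I play B with probability p. Expected payoff against Center: 2p + (-2)(1−p) = 4p − 2; against Right: (-2)p + 0(1−p) = −2p.
Setting these equal: 4p − 2 = −2p ⇒ 6p = 2 ⇒ p = 1/3, and the value is (4)·(1/3) − 2 = -2/3.
For Player II: with q = P(Center), equating B's and C's payoffs gives 4q − 2 = −2q ⇒ q = 1/3.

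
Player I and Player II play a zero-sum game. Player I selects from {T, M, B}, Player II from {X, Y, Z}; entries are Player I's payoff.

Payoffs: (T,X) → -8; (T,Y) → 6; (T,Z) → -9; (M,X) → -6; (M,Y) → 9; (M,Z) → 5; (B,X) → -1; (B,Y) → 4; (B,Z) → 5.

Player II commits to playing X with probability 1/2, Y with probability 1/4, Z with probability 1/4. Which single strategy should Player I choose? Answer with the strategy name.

B

Expected payoff of T: (1/2)·(-8) + (1/4)·6 + (1/4)·(-9) = -19/4.
Expected payoff of M: (1/2)·(-6) + (1/4)·9 + (1/4)·5 = 1/2.
Expected payoff of B: (1/2)·(-1) + (1/4)·4 + (1/4)·5 = 7/4.
The largest is 7/4, so Player I's best response is B.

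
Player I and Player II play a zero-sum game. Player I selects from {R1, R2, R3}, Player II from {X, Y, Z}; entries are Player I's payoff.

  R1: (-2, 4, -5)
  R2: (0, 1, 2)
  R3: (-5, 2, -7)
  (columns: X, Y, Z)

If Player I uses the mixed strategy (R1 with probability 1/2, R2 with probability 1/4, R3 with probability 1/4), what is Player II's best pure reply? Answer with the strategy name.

Z

If Player II plays X, Player I's expected payoff is (1/2)·(-2) + (1/4)·0 + (1/4)·(-5) = -9/4.
If Player II plays Y, Player I's expected payoff is (1/2)·4 + (1/4)·1 + (1/4)·2 = 11/4.
If Player II plays Z, Player I's expected payoff is (1/2)·(-5) + (1/4)·2 + (1/4)·(-7) = -15/4.
Player II minimizes Player I's payoff; the smallest is -15/4, so the best response is Z.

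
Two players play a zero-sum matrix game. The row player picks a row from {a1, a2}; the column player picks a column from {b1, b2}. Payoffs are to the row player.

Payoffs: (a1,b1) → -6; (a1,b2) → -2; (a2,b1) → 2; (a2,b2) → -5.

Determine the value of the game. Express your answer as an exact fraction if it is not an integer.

Row minima: a1 → -6, a2 → -5; maximin = -5.
Column maxima: b1 → 2, b2 → -2; minimax = -2.
-5 ≠ -2, so there is no saddle point; optimal play is mixed.
Let the row player play a1 with probability p. Expected payoff against b1: (-6)p + 2(1−p) = −8p + 2; against b2: (-2)p + (-5)(1−p) = 3p − 5.
Setting these equal: −8p + 2 = 3p − 5 ⇒ −11p = -7 ⇒ p = 7/11, and the value is (-8)·(7/11) + 2 = -34/11.
For the column player: with q = P(b1), equating a1's and a2's payoffs gives −4q − 2 = 7q − 5 ⇒ q = 3/11.

-34/11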